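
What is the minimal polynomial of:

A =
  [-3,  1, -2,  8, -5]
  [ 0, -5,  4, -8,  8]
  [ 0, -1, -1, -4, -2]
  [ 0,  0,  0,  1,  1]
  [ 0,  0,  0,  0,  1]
x^4 + 4*x^3 - 2*x^2 - 12*x + 9

The characteristic polynomial is χ_A(x) = (x - 1)^2*(x + 3)^3, so the eigenvalues are known. The minimal polynomial is
  m_A(x) = Π_λ (x − λ)^{k_λ}
where k_λ is the size of the *largest* Jordan block for λ (equivalently, the smallest k with (A − λI)^k v = 0 for every generalised eigenvector v of λ).

  λ = -3: largest Jordan block has size 2, contributing (x + 3)^2
  λ = 1: largest Jordan block has size 2, contributing (x − 1)^2

So m_A(x) = (x - 1)^2*(x + 3)^2 = x^4 + 4*x^3 - 2*x^2 - 12*x + 9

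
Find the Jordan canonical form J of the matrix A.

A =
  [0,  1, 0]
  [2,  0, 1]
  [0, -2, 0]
J_3(0)

The characteristic polynomial is
  det(x·I − A) = x^3

Eigenvalues and multiplicities (the geometric multiplicity of λ is n − rank(A − λI), which equals the number of Jordan blocks for λ):
  λ = 0: algebraic multiplicity = 3, geometric multiplicity = 1

Determining the block sizes for each eigenvalue:
  λ = 0: one block (gm = 1), so the single block has size am = 3 → block sizes [3]

Assembling the blocks gives a Jordan form
J =
  [0, 1, 0]
  [0, 0, 1]
  [0, 0, 0]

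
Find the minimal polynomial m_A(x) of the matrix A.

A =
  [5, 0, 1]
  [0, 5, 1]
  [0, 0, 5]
x^2 - 10*x + 25

The characteristic polynomial is χ_A(x) = (x - 5)^3, so the eigenvalues are known. The minimal polynomial is
  m_A(x) = Π_λ (x − λ)^{k_λ}
where k_λ is the size of the *largest* Jordan block for λ (equivalently, the smallest k with (A − λI)^k v = 0 for every generalised eigenvector v of λ).

  λ = 5: largest Jordan block has size 2, contributing (x − 5)^2

So m_A(x) = (x - 5)^2 = x^2 - 10*x + 25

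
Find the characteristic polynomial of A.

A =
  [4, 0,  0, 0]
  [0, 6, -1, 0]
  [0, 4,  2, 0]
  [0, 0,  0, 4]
x^4 - 16*x^3 + 96*x^2 - 256*x + 256

Expanding det(x·I − A) (e.g. by cofactor expansion or by noting that A is similar to its Jordan form J, which has the same characteristic polynomial as A) gives
  χ_A(x) = x^4 - 16*x^3 + 96*x^2 - 256*x + 256
which factors as (x - 4)^4. The eigenvalues (with algebraic multiplicities) are λ = 4 with multiplicity 4.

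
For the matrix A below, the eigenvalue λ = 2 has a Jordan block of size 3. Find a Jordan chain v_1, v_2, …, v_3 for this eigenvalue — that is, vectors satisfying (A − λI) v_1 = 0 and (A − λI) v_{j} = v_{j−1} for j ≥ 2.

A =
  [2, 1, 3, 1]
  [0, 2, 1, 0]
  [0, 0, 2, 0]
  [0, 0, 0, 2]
A Jordan chain for λ = 2 of length 3:
v_1 = (1, 0, 0, 0)ᵀ
v_2 = (3, 1, 0, 0)ᵀ
v_3 = (0, 0, 1, 0)ᵀ

Let N = A − (2)·I. We want v_3 with N^3 v_3 = 0 but N^2 v_3 ≠ 0; then v_{j-1} := N · v_j for j = 3, …, 2.

Pick v_3 = (0, 0, 1, 0)ᵀ.
Then v_2 = N · v_3 = (3, 1, 0, 0)ᵀ.
Then v_1 = N · v_2 = (1, 0, 0, 0)ᵀ.

Sanity check: (A − (2)·I) v_1 = (0, 0, 0, 0)ᵀ = 0. ✓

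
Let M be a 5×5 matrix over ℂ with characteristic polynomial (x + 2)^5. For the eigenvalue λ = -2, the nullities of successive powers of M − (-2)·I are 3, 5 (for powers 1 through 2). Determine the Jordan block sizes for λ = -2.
Block sizes for λ = -2: [2, 2, 1]

From the dimensions of kernels of powers, the number of Jordan blocks of size at least j is d_j − d_{j−1} where d_j = dim ker(N^j) (with d_0 = 0). Computing the differences gives [3, 2].
The number of blocks of size exactly k is (#blocks of size ≥ k) − (#blocks of size ≥ k + 1), so the partition is: 1 block(s) of size 1, 2 block(s) of size 2.
In nonincreasing order the block sizes are [2, 2, 1].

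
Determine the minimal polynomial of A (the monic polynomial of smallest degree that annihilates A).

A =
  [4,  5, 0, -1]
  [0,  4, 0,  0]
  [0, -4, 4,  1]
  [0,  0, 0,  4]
x^2 - 8*x + 16

The characteristic polynomial is χ_A(x) = (x - 4)^4, so the eigenvalues are known. The minimal polynomial is
  m_A(x) = Π_λ (x − λ)^{k_λ}
where k_λ is the size of the *largest* Jordan block for λ (equivalently, the smallest k with (A − λI)^k v = 0 for every generalised eigenvector v of λ).

  λ = 4: largest Jordan block has size 2, contributing (x − 4)^2

So m_A(x) = (x - 4)^2 = x^2 - 8*x + 16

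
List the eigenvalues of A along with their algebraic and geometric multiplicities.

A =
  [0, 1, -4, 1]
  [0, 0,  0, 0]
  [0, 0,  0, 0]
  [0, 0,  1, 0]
λ = 0: alg = 4, geom = 2

Step 1 — factor the characteristic polynomial to read off the algebraic multiplicities:
  χ_A(x) = x^4

Step 2 — compute geometric multiplicities via the rank-nullity identity g(λ) = n − rank(A − λI):
  rank(A − (0)·I) = 2, so dim ker(A − (0)·I) = n − 2 = 2

Summary:
  λ = 0: algebraic multiplicity = 4, geometric multiplicity = 2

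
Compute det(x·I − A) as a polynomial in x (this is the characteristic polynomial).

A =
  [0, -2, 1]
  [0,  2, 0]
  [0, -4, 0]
x^3 - 2*x^2

Expanding det(x·I − A) (e.g. by cofactor expansion or by noting that A is similar to its Jordan form J, which has the same characteristic polynomial as A) gives
  χ_A(x) = x^3 - 2*x^2
which factors as x^2*(x - 2). The eigenvalues (with algebraic multiplicities) are λ = 0 with multiplicity 2, λ = 2 with multiplicity 1.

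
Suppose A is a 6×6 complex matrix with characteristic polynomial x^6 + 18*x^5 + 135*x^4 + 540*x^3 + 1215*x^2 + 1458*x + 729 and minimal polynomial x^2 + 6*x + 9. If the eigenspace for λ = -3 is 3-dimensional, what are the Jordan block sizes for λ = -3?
Block sizes for λ = -3: [2, 2, 2]

Step 1 — from the characteristic polynomial, algebraic multiplicity of λ = -3 is 6. From dim ker(A − (-3)·I) = 3, there are exactly 3 Jordan blocks for λ = -3.
Step 2 — from the minimal polynomial, the factor (x + 3)^2 tells us the largest block for λ = -3 has size 2.
Step 3 — with total size 6, 3 blocks, and largest block 2, the block sizes (in nonincreasing order) are [2, 2, 2].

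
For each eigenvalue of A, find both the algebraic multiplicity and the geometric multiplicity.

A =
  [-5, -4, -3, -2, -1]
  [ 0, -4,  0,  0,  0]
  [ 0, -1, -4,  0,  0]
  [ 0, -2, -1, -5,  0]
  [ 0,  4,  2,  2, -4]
λ = -5: alg = 2, geom = 2; λ = -4: alg = 3, geom = 2

Step 1 — factor the characteristic polynomial to read off the algebraic multiplicities:
  χ_A(x) = (x + 4)^3*(x + 5)^2

Step 2 — compute geometric multiplicities via the rank-nullity identity g(λ) = n − rank(A − λI):
  rank(A − (-5)·I) = 3, so dim ker(A − (-5)·I) = n − 3 = 2
  rank(A − (-4)·I) = 3, so dim ker(A − (-4)·I) = n − 3 = 2

Summary:
  λ = -5: algebraic multiplicity = 2, geometric multiplicity = 2
  λ = -4: algebraic multiplicity = 3, geometric multiplicity = 2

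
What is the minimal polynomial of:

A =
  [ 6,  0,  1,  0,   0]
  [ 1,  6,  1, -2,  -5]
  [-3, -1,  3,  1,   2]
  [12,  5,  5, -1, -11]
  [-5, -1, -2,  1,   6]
x^3 - 12*x^2 + 48*x - 64

The characteristic polynomial is χ_A(x) = (x - 4)^5, so the eigenvalues are known. The minimal polynomial is
  m_A(x) = Π_λ (x − λ)^{k_λ}
where k_λ is the size of the *largest* Jordan block for λ (equivalently, the smallest k with (A − λI)^k v = 0 for every generalised eigenvector v of λ).

  λ = 4: largest Jordan block has size 3, contributing (x − 4)^3

So m_A(x) = (x - 4)^3 = x^3 - 12*x^2 + 48*x - 64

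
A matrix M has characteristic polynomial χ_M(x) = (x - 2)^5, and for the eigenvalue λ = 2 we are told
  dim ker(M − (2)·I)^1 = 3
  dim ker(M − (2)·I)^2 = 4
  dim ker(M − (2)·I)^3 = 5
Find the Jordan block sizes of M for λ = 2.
Block sizes for λ = 2: [3, 1, 1]

From the dimensions of kernels of powers, the number of Jordan blocks of size at least j is d_j − d_{j−1} where d_j = dim ker(N^j) (with d_0 = 0). Computing the differences gives [3, 1, 1].
The number of blocks of size exactly k is (#blocks of size ≥ k) − (#blocks of size ≥ k + 1), so the partition is: 2 block(s) of size 1, 1 block(s) of size 3.
In nonincreasing order the block sizes are [3, 1, 1].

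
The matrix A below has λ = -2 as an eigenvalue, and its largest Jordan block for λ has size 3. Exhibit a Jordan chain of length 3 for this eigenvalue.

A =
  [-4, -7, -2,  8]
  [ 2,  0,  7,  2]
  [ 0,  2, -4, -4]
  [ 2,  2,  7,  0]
A Jordan chain for λ = -2 of length 3:
v_1 = (6, 4, -4, 4)ᵀ
v_2 = (-2, 2, 0, 2)ᵀ
v_3 = (1, 0, 0, 0)ᵀ

Let N = A − (-2)·I. We want v_3 with N^3 v_3 = 0 but N^2 v_3 ≠ 0; then v_{j-1} := N · v_j for j = 3, …, 2.

Pick v_3 = (1, 0, 0, 0)ᵀ.
Then v_2 = N · v_3 = (-2, 2, 0, 2)ᵀ.
Then v_1 = N · v_2 = (6, 4, -4, 4)ᵀ.

Sanity check: (A − (-2)·I) v_1 = (0, 0, 0, 0)ᵀ = 0. ✓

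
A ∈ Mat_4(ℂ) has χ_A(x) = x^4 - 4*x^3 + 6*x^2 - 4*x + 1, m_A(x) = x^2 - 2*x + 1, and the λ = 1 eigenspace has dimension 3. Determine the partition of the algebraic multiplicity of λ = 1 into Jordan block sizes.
Block sizes for λ = 1: [2, 1, 1]

Step 1 — from the characteristic polynomial, algebraic multiplicity of λ = 1 is 4. From dim ker(A − (1)·I) = 3, there are exactly 3 Jordan blocks for λ = 1.
Step 2 — from the minimal polynomial, the factor (x − 1)^2 tells us the largest block for λ = 1 has size 2.
Step 3 — with total size 4, 3 blocks, and largest block 2, the block sizes (in nonincreasing order) are [2, 1, 1].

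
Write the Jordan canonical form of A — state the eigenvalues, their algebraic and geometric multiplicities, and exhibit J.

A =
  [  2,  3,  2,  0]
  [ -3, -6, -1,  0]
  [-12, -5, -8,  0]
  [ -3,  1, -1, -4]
J_3(-4) ⊕ J_1(-4)

The characteristic polynomial is
  det(x·I − A) = x^4 + 16*x^3 + 96*x^2 + 256*x + 256 = (x + 4)^4

Eigenvalues and multiplicities (the geometric multiplicity of λ is n − rank(A − λI), which equals the number of Jordan blocks for λ):
  λ = -4: algebraic multiplicity = 4, geometric multiplicity = 2

Determining the block sizes for each eigenvalue:
  λ = -4: with am = 4 and gm = 2, the partition is not yet determined (e.g. several partitions of 4 into 2 parts exist). Let N = A − (-4)·I. Computing rank(N^1) = 2, rank(N^2) = 1, rank(N^3) = 0; the number of blocks of size ≥ j is rank(N^{j−1}) − rank(N^j), giving [2, 1, 1]. So we have 1 block(s) of size 3, 1 block(s) of size 1 → block sizes [3, 1]

Assembling the blocks gives a Jordan form
J =
  [-4,  1,  0,  0]
  [ 0, -4,  1,  0]
  [ 0,  0, -4,  0]
  [ 0,  0,  0, -4]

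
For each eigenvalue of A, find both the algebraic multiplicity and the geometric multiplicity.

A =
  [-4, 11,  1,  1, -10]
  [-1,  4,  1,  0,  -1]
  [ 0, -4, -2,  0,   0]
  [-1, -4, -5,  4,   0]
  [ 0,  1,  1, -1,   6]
λ = -2: alg = 1, geom = 1; λ = 0: alg = 2, geom = 1; λ = 5: alg = 2, geom = 1

Step 1 — factor the characteristic polynomial to read off the algebraic multiplicities:
  χ_A(x) = x^2*(x - 5)^2*(x + 2)

Step 2 — compute geometric multiplicities via the rank-nullity identity g(λ) = n − rank(A − λI):
  rank(A − (-2)·I) = 4, so dim ker(A − (-2)·I) = n − 4 = 1
  rank(A − (0)·I) = 4, so dim ker(A − (0)·I) = n − 4 = 1
  rank(A − (5)·I) = 4, so dim ker(A − (5)·I) = n − 4 = 1

Summary:
  λ = -2: algebraic multiplicity = 1, geometric multiplicity = 1
  λ = 0: algebraic multiplicity = 2, geometric multiplicity = 1
  λ = 5: algebraic multiplicity = 2, geometric multiplicity = 1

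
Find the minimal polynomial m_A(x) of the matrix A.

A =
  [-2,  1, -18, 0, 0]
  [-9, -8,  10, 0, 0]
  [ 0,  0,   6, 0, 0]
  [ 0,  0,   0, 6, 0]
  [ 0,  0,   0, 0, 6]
x^3 + 4*x^2 - 35*x - 150

The characteristic polynomial is χ_A(x) = (x - 6)^3*(x + 5)^2, so the eigenvalues are known. The minimal polynomial is
  m_A(x) = Π_λ (x − λ)^{k_λ}
where k_λ is the size of the *largest* Jordan block for λ (equivalently, the smallest k with (A − λI)^k v = 0 for every generalised eigenvector v of λ).

  λ = -5: largest Jordan block has size 2, contributing (x + 5)^2
  λ = 6: largest Jordan block has size 1, contributing (x − 6)

So m_A(x) = (x - 6)*(x + 5)^2 = x^3 + 4*x^2 - 35*x - 150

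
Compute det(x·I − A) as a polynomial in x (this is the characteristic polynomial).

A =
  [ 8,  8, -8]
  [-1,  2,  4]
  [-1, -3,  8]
x^3 - 18*x^2 + 108*x - 216

Expanding det(x·I − A) (e.g. by cofactor expansion or by noting that A is similar to its Jordan form J, which has the same characteristic polynomial as A) gives
  χ_A(x) = x^3 - 18*x^2 + 108*x - 216
which factors as (x - 6)^3. The eigenvalues (with algebraic multiplicities) are λ = 6 with multiplicity 3.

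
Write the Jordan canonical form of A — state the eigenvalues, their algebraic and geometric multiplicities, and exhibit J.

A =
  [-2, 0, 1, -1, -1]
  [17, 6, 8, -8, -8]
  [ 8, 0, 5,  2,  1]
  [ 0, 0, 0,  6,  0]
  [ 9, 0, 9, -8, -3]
J_2(-3) ⊕ J_2(6) ⊕ J_1(6)

The characteristic polynomial is
  det(x·I − A) = x^5 - 12*x^4 + 9*x^3 + 270*x^2 - 324*x - 1944 = (x - 6)^3*(x + 3)^2

Eigenvalues and multiplicities (the geometric multiplicity of λ is n − rank(A − λI), which equals the number of Jordan blocks for λ):
  λ = -3: algebraic multiplicity = 2, geometric multiplicity = 1
  λ = 6: algebraic multiplicity = 3, geometric multiplicity = 2

Determining the block sizes for each eigenvalue:
  λ = -3: one block (gm = 1), so the single block has size am = 2 → block sizes [2]
  λ = 6: 2 blocks summing to 3 forces exactly one block of size 2 and the rest size 1 → block sizes [2, 1]

Assembling the blocks gives a Jordan form
J =
  [-3,  1, 0, 0, 0]
  [ 0, -3, 0, 0, 0]
  [ 0,  0, 6, 1, 0]
  [ 0,  0, 0, 6, 0]
  [ 0,  0, 0, 0, 6]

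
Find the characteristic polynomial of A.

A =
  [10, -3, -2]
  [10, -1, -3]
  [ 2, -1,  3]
x^3 - 12*x^2 + 48*x - 64

Expanding det(x·I − A) (e.g. by cofactor expansion or by noting that A is similar to its Jordan form J, which has the same characteristic polynomial as A) gives
  χ_A(x) = x^3 - 12*x^2 + 48*x - 64
which factors as (x - 4)^3. The eigenvalues (with algebraic multiplicities) are λ = 4 with multiplicity 3.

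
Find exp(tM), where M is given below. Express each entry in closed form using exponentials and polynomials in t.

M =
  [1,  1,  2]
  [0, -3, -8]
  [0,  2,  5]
e^{tM} =
  [exp(t), t*exp(t), 2*t*exp(t)]
  [0, -4*t*exp(t) + exp(t), -8*t*exp(t)]
  [0, 2*t*exp(t), 4*t*exp(t) + exp(t)]

Strategy: write M = P · J · P⁻¹ where J is a Jordan canonical form, so e^{tM} = P · e^{tJ} · P⁻¹, and e^{tJ} can be computed block-by-block.

M has Jordan form
J =
  [1, 1, 0]
  [0, 1, 0]
  [0, 0, 1]
(up to reordering of blocks).

Per-block formulas:
  For a 2×2 Jordan block J_2(1): exp(t · J_2(1)) = e^(1t)·(I + t·N), where N is the 2×2 nilpotent shift.
  For a 1×1 block at λ = 1: exp(t · [1]) = [e^(1t)].

After assembling e^{tJ} and conjugating by P, we get:

e^{tM} =
  [exp(t), t*exp(t), 2*t*exp(t)]
  [0, -4*t*exp(t) + exp(t), -8*t*exp(t)]
  [0, 2*t*exp(t), 4*t*exp(t) + exp(t)]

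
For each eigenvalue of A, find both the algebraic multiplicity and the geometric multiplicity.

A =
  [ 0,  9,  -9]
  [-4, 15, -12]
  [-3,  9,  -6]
λ = 3: alg = 3, geom = 2

Step 1 — factor the characteristic polynomial to read off the algebraic multiplicities:
  χ_A(x) = (x - 3)^3

Step 2 — compute geometric multiplicities via the rank-nullity identity g(λ) = n − rank(A − λI):
  rank(A − (3)·I) = 1, so dim ker(A − (3)·I) = n − 1 = 2

Summary:
  λ = 3: algebraic multiplicity = 3, geometric multiplicity = 2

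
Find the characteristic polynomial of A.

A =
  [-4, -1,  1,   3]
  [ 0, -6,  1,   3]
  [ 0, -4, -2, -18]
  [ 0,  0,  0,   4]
x^4 + 8*x^3 - 128*x - 256

Expanding det(x·I − A) (e.g. by cofactor expansion or by noting that A is similar to its Jordan form J, which has the same characteristic polynomial as A) gives
  χ_A(x) = x^4 + 8*x^3 - 128*x - 256
which factors as (x - 4)*(x + 4)^3. The eigenvalues (with algebraic multiplicities) are λ = -4 with multiplicity 3, λ = 4 with multiplicity 1.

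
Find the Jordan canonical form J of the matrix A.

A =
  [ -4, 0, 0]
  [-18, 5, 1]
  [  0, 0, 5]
J_1(-4) ⊕ J_2(5)

The characteristic polynomial is
  det(x·I − A) = x^3 - 6*x^2 - 15*x + 100 = (x - 5)^2*(x + 4)

Eigenvalues and multiplicities (the geometric multiplicity of λ is n − rank(A − λI), which equals the number of Jordan blocks for λ):
  λ = -4: algebraic multiplicity = 1, geometric multiplicity = 1
  λ = 5: algebraic multiplicity = 2, geometric multiplicity = 1

Determining the block sizes for each eigenvalue:
  λ = -4: one block (gm = 1), so the single block has size am = 1 → block sizes [1]
  λ = 5: one block (gm = 1), so the single block has size am = 2 → block sizes [2]

Assembling the blocks gives a Jordan form
J =
  [-4, 0, 0]
  [ 0, 5, 1]
  [ 0, 0, 5]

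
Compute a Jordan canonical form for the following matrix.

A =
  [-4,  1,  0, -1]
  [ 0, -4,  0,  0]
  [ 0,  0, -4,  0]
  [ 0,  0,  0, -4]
J_2(-4) ⊕ J_1(-4) ⊕ J_1(-4)

The characteristic polynomial is
  det(x·I − A) = x^4 + 16*x^3 + 96*x^2 + 256*x + 256 = (x + 4)^4

Eigenvalues and multiplicities (the geometric multiplicity of λ is n − rank(A − λI), which equals the number of Jordan blocks for λ):
  λ = -4: algebraic multiplicity = 4, geometric multiplicity = 3

Determining the block sizes for each eigenvalue:
  λ = -4: 3 blocks summing to 4 forces exactly one block of size 2 and the rest size 1 → block sizes [2, 1, 1]

Assembling the blocks gives a Jordan form
J =
  [-4,  1,  0,  0]
  [ 0, -4,  0,  0]
  [ 0,  0, -4,  0]
  [ 0,  0,  0, -4]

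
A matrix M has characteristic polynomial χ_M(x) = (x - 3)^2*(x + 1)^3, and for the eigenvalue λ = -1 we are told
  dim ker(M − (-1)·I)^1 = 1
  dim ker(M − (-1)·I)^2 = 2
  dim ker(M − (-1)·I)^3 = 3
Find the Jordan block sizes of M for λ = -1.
Block sizes for λ = -1: [3]

From the dimensions of kernels of powers, the number of Jordan blocks of size at least j is d_j − d_{j−1} where d_j = dim ker(N^j) (with d_0 = 0). Computing the differences gives [1, 1, 1].
The number of blocks of size exactly k is (#blocks of size ≥ k) − (#blocks of size ≥ k + 1), so the partition is: 1 block(s) of size 3.
In nonincreasing order the block sizes are [3].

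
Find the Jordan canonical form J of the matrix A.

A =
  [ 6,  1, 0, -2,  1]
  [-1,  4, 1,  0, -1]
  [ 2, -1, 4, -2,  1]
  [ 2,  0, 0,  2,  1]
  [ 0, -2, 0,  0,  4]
J_3(4) ⊕ J_2(4)

The characteristic polynomial is
  det(x·I − A) = x^5 - 20*x^4 + 160*x^3 - 640*x^2 + 1280*x - 1024 = (x - 4)^5

Eigenvalues and multiplicities (the geometric multiplicity of λ is n − rank(A − λI), which equals the number of Jordan blocks for λ):
  λ = 4: algebraic multiplicity = 5, geometric multiplicity = 2

Determining the block sizes for each eigenvalue:
  λ = 4: with am = 5 and gm = 2, the partition is not yet determined (e.g. several partitions of 5 into 2 parts exist). Let N = A − (4)·I. Computing rank(N^1) = 3, rank(N^2) = 1, rank(N^3) = 0; the number of blocks of size ≥ j is rank(N^{j−1}) − rank(N^j), giving [2, 2, 1]. So we have 1 block(s) of size 3, 1 block(s) of size 2 → block sizes [3, 2]

Assembling the blocks gives a Jordan form
J =
  [4, 1, 0, 0, 0]
  [0, 4, 1, 0, 0]
  [0, 0, 4, 0, 0]
  [0, 0, 0, 4, 1]
  [0, 0, 0, 0, 4]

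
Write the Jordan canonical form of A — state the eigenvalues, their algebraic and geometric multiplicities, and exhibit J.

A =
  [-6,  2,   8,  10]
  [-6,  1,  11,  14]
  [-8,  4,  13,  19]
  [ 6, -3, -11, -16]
J_3(-2) ⊕ J_1(-2)

The characteristic polynomial is
  det(x·I − A) = x^4 + 8*x^3 + 24*x^2 + 32*x + 16 = (x + 2)^4

Eigenvalues and multiplicities (the geometric multiplicity of λ is n − rank(A − λI), which equals the number of Jordan blocks for λ):
  λ = -2: algebraic multiplicity = 4, geometric multiplicity = 2

Determining the block sizes for each eigenvalue:
  λ = -2: with am = 4 and gm = 2, the partition is not yet determined (e.g. several partitions of 4 into 2 parts exist). Let N = A − (-2)·I. Computing rank(N^1) = 2, rank(N^2) = 1, rank(N^3) = 0; the number of blocks of size ≥ j is rank(N^{j−1}) − rank(N^j), giving [2, 1, 1]. So we have 1 block(s) of size 3, 1 block(s) of size 1 → block sizes [3, 1]

Assembling the blocks gives a Jordan form
J =
  [-2,  1,  0,  0]
  [ 0, -2,  1,  0]
  [ 0,  0, -2,  0]
  [ 0,  0,  0, -2]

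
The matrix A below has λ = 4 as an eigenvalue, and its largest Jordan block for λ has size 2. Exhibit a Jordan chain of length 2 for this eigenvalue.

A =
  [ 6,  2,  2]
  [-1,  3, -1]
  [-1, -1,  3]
A Jordan chain for λ = 4 of length 2:
v_1 = (2, -1, -1)ᵀ
v_2 = (1, 0, 0)ᵀ

Let N = A − (4)·I. We want v_2 with N^2 v_2 = 0 but N^1 v_2 ≠ 0; then v_{j-1} := N · v_j for j = 2, …, 2.

Pick v_2 = (1, 0, 0)ᵀ.
Then v_1 = N · v_2 = (2, -1, -1)ᵀ.

Sanity check: (A − (4)·I) v_1 = (0, 0, 0)ᵀ = 0. ✓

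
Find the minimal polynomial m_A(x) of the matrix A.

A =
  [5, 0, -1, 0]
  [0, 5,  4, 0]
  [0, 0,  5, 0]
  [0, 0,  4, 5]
x^2 - 10*x + 25

The characteristic polynomial is χ_A(x) = (x - 5)^4, so the eigenvalues are known. The minimal polynomial is
  m_A(x) = Π_λ (x − λ)^{k_λ}
where k_λ is the size of the *largest* Jordan block for λ (equivalently, the smallest k with (A − λI)^k v = 0 for every generalised eigenvector v of λ).

  λ = 5: largest Jordan block has size 2, contributing (x − 5)^2

So m_A(x) = (x - 5)^2 = x^2 - 10*x + 25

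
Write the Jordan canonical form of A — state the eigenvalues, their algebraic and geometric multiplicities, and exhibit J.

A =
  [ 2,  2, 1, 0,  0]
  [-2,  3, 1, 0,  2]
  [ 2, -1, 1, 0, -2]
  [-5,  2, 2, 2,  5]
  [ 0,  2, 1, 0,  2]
J_3(2) ⊕ J_2(2)

The characteristic polynomial is
  det(x·I − A) = x^5 - 10*x^4 + 40*x^3 - 80*x^2 + 80*x - 32 = (x - 2)^5

Eigenvalues and multiplicities (the geometric multiplicity of λ is n − rank(A − λI), which equals the number of Jordan blocks for λ):
  λ = 2: algebraic multiplicity = 5, geometric multiplicity = 2

Determining the block sizes for each eigenvalue:
  λ = 2: with am = 5 and gm = 2, the partition is not yet determined (e.g. several partitions of 5 into 2 parts exist). Let N = A − (2)·I. Computing rank(N^1) = 3, rank(N^2) = 1, rank(N^3) = 0; the number of blocks of size ≥ j is rank(N^{j−1}) − rank(N^j), giving [2, 2, 1]. So we have 1 block(s) of size 3, 1 block(s) of size 2 → block sizes [3, 2]

Assembling the blocks gives a Jordan form
J =
  [2, 1, 0, 0, 0]
  [0, 2, 1, 0, 0]
  [0, 0, 2, 0, 0]
  [0, 0, 0, 2, 1]
  [0, 0, 0, 0, 2]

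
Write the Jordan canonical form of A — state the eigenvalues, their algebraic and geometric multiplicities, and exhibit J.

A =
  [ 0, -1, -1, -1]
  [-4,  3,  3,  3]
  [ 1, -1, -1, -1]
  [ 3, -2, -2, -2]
J_3(0) ⊕ J_1(0)

The characteristic polynomial is
  det(x·I − A) = x^4

Eigenvalues and multiplicities (the geometric multiplicity of λ is n − rank(A − λI), which equals the number of Jordan blocks for λ):
  λ = 0: algebraic multiplicity = 4, geometric multiplicity = 2

Determining the block sizes for each eigenvalue:
  λ = 0: with am = 4 and gm = 2, the partition is not yet determined (e.g. several partitions of 4 into 2 parts exist). Let N = A − (0)·I. Computing rank(N^1) = 2, rank(N^2) = 1, rank(N^3) = 0; the number of blocks of size ≥ j is rank(N^{j−1}) − rank(N^j), giving [2, 1, 1]. So we have 1 block(s) of size 3, 1 block(s) of size 1 → block sizes [3, 1]

Assembling the blocks gives a Jordan form
J =
  [0, 1, 0, 0]
  [0, 0, 1, 0]
  [0, 0, 0, 0]
  [0, 0, 0, 0]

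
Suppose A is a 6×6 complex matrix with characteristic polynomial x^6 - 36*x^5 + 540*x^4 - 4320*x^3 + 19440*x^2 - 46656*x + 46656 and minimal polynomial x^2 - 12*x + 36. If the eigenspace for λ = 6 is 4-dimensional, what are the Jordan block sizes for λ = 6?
Block sizes for λ = 6: [2, 2, 1, 1]

Step 1 — from the characteristic polynomial, algebraic multiplicity of λ = 6 is 6. From dim ker(A − (6)·I) = 4, there are exactly 4 Jordan blocks for λ = 6.
Step 2 — from the minimal polynomial, the factor (x − 6)^2 tells us the largest block for λ = 6 has size 2.
Step 3 — with total size 6, 4 blocks, and largest block 2, the block sizes (in nonincreasing order) are [2, 2, 1, 1].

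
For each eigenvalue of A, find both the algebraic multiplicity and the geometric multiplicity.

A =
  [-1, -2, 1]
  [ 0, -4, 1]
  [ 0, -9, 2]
λ = -1: alg = 3, geom = 1

Step 1 — factor the characteristic polynomial to read off the algebraic multiplicities:
  χ_A(x) = (x + 1)^3

Step 2 — compute geometric multiplicities via the rank-nullity identity g(λ) = n − rank(A − λI):
  rank(A − (-1)·I) = 2, so dim ker(A − (-1)·I) = n − 2 = 1

Summary:
  λ = -1: algebraic multiplicity = 3, geometric multiplicity = 1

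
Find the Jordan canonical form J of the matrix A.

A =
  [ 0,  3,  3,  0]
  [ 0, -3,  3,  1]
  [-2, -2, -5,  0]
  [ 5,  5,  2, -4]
J_3(-3) ⊕ J_1(-3)

The characteristic polynomial is
  det(x·I − A) = x^4 + 12*x^3 + 54*x^2 + 108*x + 81 = (x + 3)^4

Eigenvalues and multiplicities (the geometric multiplicity of λ is n − rank(A − λI), which equals the number of Jordan blocks for λ):
  λ = -3: algebraic multiplicity = 4, geometric multiplicity = 2

Determining the block sizes for each eigenvalue:
  λ = -3: with am = 4 and gm = 2, the partition is not yet determined (e.g. several partitions of 4 into 2 parts exist). Let N = A − (-3)·I. Computing rank(N^1) = 2, rank(N^2) = 1, rank(N^3) = 0; the number of blocks of size ≥ j is rank(N^{j−1}) − rank(N^j), giving [2, 1, 1]. So we have 1 block(s) of size 3, 1 block(s) of size 1 → block sizes [3, 1]

Assembling the blocks gives a Jordan form
J =
  [-3,  1,  0,  0]
  [ 0, -3,  1,  0]
  [ 0,  0, -3,  0]
  [ 0,  0,  0, -3]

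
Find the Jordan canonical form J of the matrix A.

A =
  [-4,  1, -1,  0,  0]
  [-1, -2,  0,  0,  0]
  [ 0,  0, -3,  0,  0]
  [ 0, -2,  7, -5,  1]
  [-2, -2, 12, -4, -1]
J_3(-3) ⊕ J_2(-3)

The characteristic polynomial is
  det(x·I − A) = x^5 + 15*x^4 + 90*x^3 + 270*x^2 + 405*x + 243 = (x + 3)^5

Eigenvalues and multiplicities (the geometric multiplicity of λ is n − rank(A − λI), which equals the number of Jordan blocks for λ):
  λ = -3: algebraic multiplicity = 5, geometric multiplicity = 2

Determining the block sizes for each eigenvalue:
  λ = -3: with am = 5 and gm = 2, the partition is not yet determined (e.g. several partitions of 5 into 2 parts exist). Let N = A − (-3)·I. Computing rank(N^1) = 3, rank(N^2) = 1, rank(N^3) = 0; the number of blocks of size ≥ j is rank(N^{j−1}) − rank(N^j), giving [2, 2, 1]. So we have 1 block(s) of size 3, 1 block(s) of size 2 → block sizes [3, 2]

Assembling the blocks gives a Jordan form
J =
  [-3,  1,  0,  0,  0]
  [ 0, -3,  1,  0,  0]
  [ 0,  0, -3,  0,  0]
  [ 0,  0,  0, -3,  1]
  [ 0,  0,  0,  0, -3]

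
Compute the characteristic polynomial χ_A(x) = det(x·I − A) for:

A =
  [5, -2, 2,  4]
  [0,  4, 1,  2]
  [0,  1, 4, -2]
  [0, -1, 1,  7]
x^4 - 20*x^3 + 150*x^2 - 500*x + 625

Expanding det(x·I − A) (e.g. by cofactor expansion or by noting that A is similar to its Jordan form J, which has the same characteristic polynomial as A) gives
  χ_A(x) = x^4 - 20*x^3 + 150*x^2 - 500*x + 625
which factors as (x - 5)^4. The eigenvalues (with algebraic multiplicities) are λ = 5 with multiplicity 4.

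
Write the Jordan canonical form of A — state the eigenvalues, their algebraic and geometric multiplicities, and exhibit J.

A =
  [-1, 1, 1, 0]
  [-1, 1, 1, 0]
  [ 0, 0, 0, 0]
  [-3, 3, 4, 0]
J_2(0) ⊕ J_2(0)

The characteristic polynomial is
  det(x·I − A) = x^4

Eigenvalues and multiplicities (the geometric multiplicity of λ is n − rank(A − λI), which equals the number of Jordan blocks for λ):
  λ = 0: algebraic multiplicity = 4, geometric multiplicity = 2

Determining the block sizes for each eigenvalue:
  λ = 0: with am = 4 and gm = 2, the partition is not yet determined (e.g. several partitions of 4 into 2 parts exist). Let N = A − (0)·I. Computing rank(N^1) = 2, rank(N^2) = 0; the number of blocks of size ≥ j is rank(N^{j−1}) − rank(N^j), giving [2, 2]. So we have 2 block(s) of size 2 → block sizes [2, 2]

Assembling the blocks gives a Jordan form
J =
  [0, 1, 0, 0]
  [0, 0, 0, 0]
  [0, 0, 0, 1]
  [0, 0, 0, 0]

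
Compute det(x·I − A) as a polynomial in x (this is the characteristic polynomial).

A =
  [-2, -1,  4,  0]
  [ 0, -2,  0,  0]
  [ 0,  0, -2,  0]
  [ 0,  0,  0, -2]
x^4 + 8*x^3 + 24*x^2 + 32*x + 16

Expanding det(x·I − A) (e.g. by cofactor expansion or by noting that A is similar to its Jordan form J, which has the same characteristic polynomial as A) gives
  χ_A(x) = x^4 + 8*x^3 + 24*x^2 + 32*x + 16
which factors as (x + 2)^4. The eigenvalues (with algebraic multiplicities) are λ = -2 with multiplicity 4.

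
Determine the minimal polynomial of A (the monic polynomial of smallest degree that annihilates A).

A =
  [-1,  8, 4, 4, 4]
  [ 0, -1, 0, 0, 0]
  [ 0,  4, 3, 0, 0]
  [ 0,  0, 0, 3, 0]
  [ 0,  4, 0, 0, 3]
x^2 - 2*x - 3

The characteristic polynomial is χ_A(x) = (x - 3)^3*(x + 1)^2, so the eigenvalues are known. The minimal polynomial is
  m_A(x) = Π_λ (x − λ)^{k_λ}
where k_λ is the size of the *largest* Jordan block for λ (equivalently, the smallest k with (A − λI)^k v = 0 for every generalised eigenvector v of λ).

  λ = -1: largest Jordan block has size 1, contributing (x + 1)
  λ = 3: largest Jordan block has size 1, contributing (x − 3)

So m_A(x) = (x - 3)*(x + 1) = x^2 - 2*x - 3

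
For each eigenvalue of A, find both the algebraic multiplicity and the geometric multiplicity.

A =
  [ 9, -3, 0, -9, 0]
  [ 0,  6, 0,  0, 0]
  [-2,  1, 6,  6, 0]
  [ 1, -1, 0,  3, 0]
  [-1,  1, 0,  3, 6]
λ = 6: alg = 5, geom = 3

Step 1 — factor the characteristic polynomial to read off the algebraic multiplicities:
  χ_A(x) = (x - 6)^5

Step 2 — compute geometric multiplicities via the rank-nullity identity g(λ) = n − rank(A − λI):
  rank(A − (6)·I) = 2, so dim ker(A − (6)·I) = n − 2 = 3

Summary:
  λ = 6: algebraic multiplicity = 5, geometric multiplicity = 3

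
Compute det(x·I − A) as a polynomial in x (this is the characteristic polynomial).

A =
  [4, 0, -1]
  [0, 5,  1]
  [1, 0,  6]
x^3 - 15*x^2 + 75*x - 125

Expanding det(x·I − A) (e.g. by cofactor expansion or by noting that A is similar to its Jordan form J, which has the same characteristic polynomial as A) gives
  χ_A(x) = x^3 - 15*x^2 + 75*x - 125
which factors as (x - 5)^3. The eigenvalues (with algebraic multiplicities) are λ = 5 with multiplicity 3.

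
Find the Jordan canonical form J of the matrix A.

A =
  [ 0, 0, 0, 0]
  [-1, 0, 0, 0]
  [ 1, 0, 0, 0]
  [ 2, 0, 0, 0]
J_2(0) ⊕ J_1(0) ⊕ J_1(0)

The characteristic polynomial is
  det(x·I − A) = x^4

Eigenvalues and multiplicities (the geometric multiplicity of λ is n − rank(A − λI), which equals the number of Jordan blocks for λ):
  λ = 0: algebraic multiplicity = 4, geometric multiplicity = 3

Determining the block sizes for each eigenvalue:
  λ = 0: 3 blocks summing to 4 forces exactly one block of size 2 and the rest size 1 → block sizes [2, 1, 1]

Assembling the blocks gives a Jordan form
J =
  [0, 1, 0, 0]
  [0, 0, 0, 0]
  [0, 0, 0, 0]
  [0, 0, 0, 0]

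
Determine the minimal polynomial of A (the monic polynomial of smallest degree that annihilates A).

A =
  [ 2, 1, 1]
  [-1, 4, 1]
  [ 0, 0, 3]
x^2 - 6*x + 9

The characteristic polynomial is χ_A(x) = (x - 3)^3, so the eigenvalues are known. The minimal polynomial is
  m_A(x) = Π_λ (x − λ)^{k_λ}
where k_λ is the size of the *largest* Jordan block for λ (equivalently, the smallest k with (A − λI)^k v = 0 for every generalised eigenvector v of λ).

  λ = 3: largest Jordan block has size 2, contributing (x − 3)^2

So m_A(x) = (x - 3)^2 = x^2 - 6*x + 9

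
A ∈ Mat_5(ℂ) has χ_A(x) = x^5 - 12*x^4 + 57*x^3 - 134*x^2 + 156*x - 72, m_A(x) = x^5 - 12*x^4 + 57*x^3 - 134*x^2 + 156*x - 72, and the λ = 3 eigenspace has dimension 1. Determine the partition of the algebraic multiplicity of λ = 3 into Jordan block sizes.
Block sizes for λ = 3: [2]

Step 1 — from the characteristic polynomial, algebraic multiplicity of λ = 3 is 2. From dim ker(A − (3)·I) = 1, there are exactly 1 Jordan blocks for λ = 3.
Step 2 — from the minimal polynomial, the factor (x − 3)^2 tells us the largest block for λ = 3 has size 2.
Step 3 — with total size 2, 1 blocks, and largest block 2, the block sizes (in nonincreasing order) are [2].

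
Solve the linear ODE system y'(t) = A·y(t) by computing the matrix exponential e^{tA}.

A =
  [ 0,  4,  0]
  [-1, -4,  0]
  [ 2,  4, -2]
e^{tA} =
  [2*t*exp(-2*t) + exp(-2*t), 4*t*exp(-2*t), 0]
  [-t*exp(-2*t), -2*t*exp(-2*t) + exp(-2*t), 0]
  [2*t*exp(-2*t), 4*t*exp(-2*t), exp(-2*t)]

Strategy: write A = P · J · P⁻¹ where J is a Jordan canonical form, so e^{tA} = P · e^{tJ} · P⁻¹, and e^{tJ} can be computed block-by-block.

A has Jordan form
J =
  [-2,  1,  0]
  [ 0, -2,  0]
  [ 0,  0, -2]
(up to reordering of blocks).

Per-block formulas:
  For a 1×1 block at λ = -2: exp(t · [-2]) = [e^(-2t)].
  For a 2×2 Jordan block J_2(-2): exp(t · J_2(-2)) = e^(-2t)·(I + t·N), where N is the 2×2 nilpotent shift.

After assembling e^{tJ} and conjugating by P, we get:

e^{tA} =
  [2*t*exp(-2*t) + exp(-2*t), 4*t*exp(-2*t), 0]
  [-t*exp(-2*t), -2*t*exp(-2*t) + exp(-2*t), 0]
  [2*t*exp(-2*t), 4*t*exp(-2*t), exp(-2*t)]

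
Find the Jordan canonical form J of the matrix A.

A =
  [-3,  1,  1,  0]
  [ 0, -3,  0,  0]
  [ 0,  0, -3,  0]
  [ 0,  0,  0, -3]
J_2(-3) ⊕ J_1(-3) ⊕ J_1(-3)

The characteristic polynomial is
  det(x·I − A) = x^4 + 12*x^3 + 54*x^2 + 108*x + 81 = (x + 3)^4

Eigenvalues and multiplicities (the geometric multiplicity of λ is n − rank(A − λI), which equals the number of Jordan blocks for λ):
  λ = -3: algebraic multiplicity = 4, geometric multiplicity = 3

Determining the block sizes for each eigenvalue:
  λ = -3: 3 blocks summing to 4 forces exactly one block of size 2 and the rest size 1 → block sizes [2, 1, 1]

Assembling the blocks gives a Jordan form
J =
  [-3,  1,  0,  0]
  [ 0, -3,  0,  0]
  [ 0,  0, -3,  0]
  [ 0,  0,  0, -3]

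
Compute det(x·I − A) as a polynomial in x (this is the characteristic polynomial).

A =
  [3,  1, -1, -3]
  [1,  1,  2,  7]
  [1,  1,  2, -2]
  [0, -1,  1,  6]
x^4 - 12*x^3 + 54*x^2 - 108*x + 81

Expanding det(x·I − A) (e.g. by cofactor expansion or by noting that A is similar to its Jordan form J, which has the same characteristic polynomial as A) gives
  χ_A(x) = x^4 - 12*x^3 + 54*x^2 - 108*x + 81
which factors as (x - 3)^4. The eigenvalues (with algebraic multiplicities) are λ = 3 with multiplicity 4.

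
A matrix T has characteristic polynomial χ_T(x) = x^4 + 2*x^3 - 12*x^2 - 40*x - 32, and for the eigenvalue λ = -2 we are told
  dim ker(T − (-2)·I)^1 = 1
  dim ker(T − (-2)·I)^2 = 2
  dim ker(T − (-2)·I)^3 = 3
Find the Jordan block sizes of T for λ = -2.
Block sizes for λ = -2: [3]

From the dimensions of kernels of powers, the number of Jordan blocks of size at least j is d_j − d_{j−1} where d_j = dim ker(N^j) (with d_0 = 0). Computing the differences gives [1, 1, 1].
The number of blocks of size exactly k is (#blocks of size ≥ k) − (#blocks of size ≥ k + 1), so the partition is: 1 block(s) of size 3.
In nonincreasing order the block sizes are [3].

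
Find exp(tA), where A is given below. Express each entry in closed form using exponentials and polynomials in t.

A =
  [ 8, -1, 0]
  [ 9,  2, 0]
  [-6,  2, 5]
e^{tA} =
  [3*t*exp(5*t) + exp(5*t), -t*exp(5*t), 0]
  [9*t*exp(5*t), -3*t*exp(5*t) + exp(5*t), 0]
  [-6*t*exp(5*t), 2*t*exp(5*t), exp(5*t)]

Strategy: write A = P · J · P⁻¹ where J is a Jordan canonical form, so e^{tA} = P · e^{tJ} · P⁻¹, and e^{tJ} can be computed block-by-block.

A has Jordan form
J =
  [5, 1, 0]
  [0, 5, 0]
  [0, 0, 5]
(up to reordering of blocks).

Per-block formulas:
  For a 2×2 Jordan block J_2(5): exp(t · J_2(5)) = e^(5t)·(I + t·N), where N is the 2×2 nilpotent shift.
  For a 1×1 block at λ = 5: exp(t · [5]) = [e^(5t)].

After assembling e^{tJ} and conjugating by P, we get:

e^{tA} =
  [3*t*exp(5*t) + exp(5*t), -t*exp(5*t), 0]
  [9*t*exp(5*t), -3*t*exp(5*t) + exp(5*t), 0]
  [-6*t*exp(5*t), 2*t*exp(5*t), exp(5*t)]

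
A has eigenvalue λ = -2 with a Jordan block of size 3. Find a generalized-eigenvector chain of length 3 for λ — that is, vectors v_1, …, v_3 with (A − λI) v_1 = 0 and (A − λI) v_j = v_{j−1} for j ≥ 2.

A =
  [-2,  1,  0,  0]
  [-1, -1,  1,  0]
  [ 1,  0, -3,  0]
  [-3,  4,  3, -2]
A Jordan chain for λ = -2 of length 3:
v_1 = (-1, 0, -1, -1)ᵀ
v_2 = (0, -1, 1, -3)ᵀ
v_3 = (1, 0, 0, 0)ᵀ

Let N = A − (-2)·I. We want v_3 with N^3 v_3 = 0 but N^2 v_3 ≠ 0; then v_{j-1} := N · v_j for j = 3, …, 2.

Pick v_3 = (1, 0, 0, 0)ᵀ.
Then v_2 = N · v_3 = (0, -1, 1, -3)ᵀ.
Then v_1 = N · v_2 = (-1, 0, -1, -1)ᵀ.

Sanity check: (A − (-2)·I) v_1 = (0, 0, 0, 0)ᵀ = 0. ✓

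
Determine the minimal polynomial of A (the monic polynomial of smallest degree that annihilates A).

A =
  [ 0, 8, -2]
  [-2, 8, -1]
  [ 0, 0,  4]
x^2 - 8*x + 16

The characteristic polynomial is χ_A(x) = (x - 4)^3, so the eigenvalues are known. The minimal polynomial is
  m_A(x) = Π_λ (x − λ)^{k_λ}
where k_λ is the size of the *largest* Jordan block for λ (equivalently, the smallest k with (A − λI)^k v = 0 for every generalised eigenvector v of λ).

  λ = 4: largest Jordan block has size 2, contributing (x − 4)^2

So m_A(x) = (x - 4)^2 = x^2 - 8*x + 16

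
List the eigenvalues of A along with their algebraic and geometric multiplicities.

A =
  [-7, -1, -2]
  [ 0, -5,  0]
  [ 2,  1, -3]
λ = -5: alg = 3, geom = 2

Step 1 — factor the characteristic polynomial to read off the algebraic multiplicities:
  χ_A(x) = (x + 5)^3

Step 2 — compute geometric multiplicities via the rank-nullity identity g(λ) = n − rank(A − λI):
  rank(A − (-5)·I) = 1, so dim ker(A − (-5)·I) = n − 1 = 2

Summary:
  λ = -5: algebraic multiplicity = 3, geometric multiplicity = 2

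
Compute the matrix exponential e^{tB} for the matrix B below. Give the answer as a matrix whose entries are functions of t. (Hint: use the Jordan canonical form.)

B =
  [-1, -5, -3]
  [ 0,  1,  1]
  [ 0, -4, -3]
e^{tB} =
  [exp(-t), t^2*exp(-t) - 5*t*exp(-t), t^2*exp(-t)/2 - 3*t*exp(-t)]
  [0, 2*t*exp(-t) + exp(-t), t*exp(-t)]
  [0, -4*t*exp(-t), -2*t*exp(-t) + exp(-t)]

Strategy: write B = P · J · P⁻¹ where J is a Jordan canonical form, so e^{tB} = P · e^{tJ} · P⁻¹, and e^{tJ} can be computed block-by-block.

B has Jordan form
J =
  [-1,  1,  0]
  [ 0, -1,  1]
  [ 0,  0, -1]
(up to reordering of blocks).

Per-block formulas:
  For a 3×3 Jordan block J_3(-1): exp(t · J_3(-1)) = e^(-1t)·(I + t·N + (t^2/2)·N^2), where N is the 3×3 nilpotent shift.

After assembling e^{tJ} and conjugating by P, we get:

e^{tB} =
  [exp(-t), t^2*exp(-t) - 5*t*exp(-t), t^2*exp(-t)/2 - 3*t*exp(-t)]
  [0, 2*t*exp(-t) + exp(-t), t*exp(-t)]
  [0, -4*t*exp(-t), -2*t*exp(-t) + exp(-t)]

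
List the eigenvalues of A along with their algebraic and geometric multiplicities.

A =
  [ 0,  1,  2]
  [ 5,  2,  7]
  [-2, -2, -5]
λ = -1: alg = 3, geom = 1

Step 1 — factor the characteristic polynomial to read off the algebraic multiplicities:
  χ_A(x) = (x + 1)^3

Step 2 — compute geometric multiplicities via the rank-nullity identity g(λ) = n − rank(A − λI):
  rank(A − (-1)·I) = 2, so dim ker(A − (-1)·I) = n − 2 = 1

Summary:
  λ = -1: algebraic multiplicity = 3, geometric multiplicity = 1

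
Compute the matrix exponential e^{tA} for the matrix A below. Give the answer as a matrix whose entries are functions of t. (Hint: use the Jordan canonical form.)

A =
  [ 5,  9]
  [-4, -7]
e^{tA} =
  [6*t*exp(-t) + exp(-t), 9*t*exp(-t)]
  [-4*t*exp(-t), -6*t*exp(-t) + exp(-t)]

Strategy: write A = P · J · P⁻¹ where J is a Jordan canonical form, so e^{tA} = P · e^{tJ} · P⁻¹, and e^{tJ} can be computed block-by-block.

A has Jordan form
J =
  [-1,  1]
  [ 0, -1]
(up to reordering of blocks).

Per-block formulas:
  For a 2×2 Jordan block J_2(-1): exp(t · J_2(-1)) = e^(-1t)·(I + t·N), where N is the 2×2 nilpotent shift.

After assembling e^{tJ} and conjugating by P, we get:

e^{tA} =
  [6*t*exp(-t) + exp(-t), 9*t*exp(-t)]
  [-4*t*exp(-t), -6*t*exp(-t) + exp(-t)]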